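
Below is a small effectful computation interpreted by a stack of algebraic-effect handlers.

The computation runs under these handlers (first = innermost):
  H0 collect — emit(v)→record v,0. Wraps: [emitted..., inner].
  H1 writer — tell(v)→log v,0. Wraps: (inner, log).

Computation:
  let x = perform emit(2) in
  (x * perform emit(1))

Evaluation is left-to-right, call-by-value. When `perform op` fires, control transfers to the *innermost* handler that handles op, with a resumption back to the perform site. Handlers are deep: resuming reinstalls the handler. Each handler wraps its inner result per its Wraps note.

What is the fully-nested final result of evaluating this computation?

Answer: ([2, 1, 0], ())

Step-by-step:
emit(2) @ H0 ⇒ out+=2
emit(1) @ H0 ⇒ out+=1
H0 returns [2, 1, 0]
H1 returns ([2, 1, 0], ())
= ([2, 1, 0], ())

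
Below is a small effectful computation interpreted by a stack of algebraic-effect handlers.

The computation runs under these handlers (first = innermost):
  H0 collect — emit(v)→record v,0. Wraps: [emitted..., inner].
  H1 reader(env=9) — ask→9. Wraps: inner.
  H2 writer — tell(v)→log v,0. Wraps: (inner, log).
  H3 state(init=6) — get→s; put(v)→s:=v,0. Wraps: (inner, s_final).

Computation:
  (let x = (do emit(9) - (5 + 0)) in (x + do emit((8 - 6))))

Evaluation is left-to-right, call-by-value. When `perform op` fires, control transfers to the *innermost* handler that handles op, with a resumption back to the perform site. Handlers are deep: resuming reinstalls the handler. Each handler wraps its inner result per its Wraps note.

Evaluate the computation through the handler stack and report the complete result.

Answer: (([9, 2, -5], ()), 6)

Step-by-step:
emit(9) @ H0 ⇒ out+=9
emit(2) @ H0 ⇒ out+=2
H0 returns [9, 2, -5]
H1 returns [9, 2, -5]
H2 returns ([9, 2, -5], ())
H3 returns (([9, 2, -5], ()), 6)
= (([9, 2, -5], ()), 6)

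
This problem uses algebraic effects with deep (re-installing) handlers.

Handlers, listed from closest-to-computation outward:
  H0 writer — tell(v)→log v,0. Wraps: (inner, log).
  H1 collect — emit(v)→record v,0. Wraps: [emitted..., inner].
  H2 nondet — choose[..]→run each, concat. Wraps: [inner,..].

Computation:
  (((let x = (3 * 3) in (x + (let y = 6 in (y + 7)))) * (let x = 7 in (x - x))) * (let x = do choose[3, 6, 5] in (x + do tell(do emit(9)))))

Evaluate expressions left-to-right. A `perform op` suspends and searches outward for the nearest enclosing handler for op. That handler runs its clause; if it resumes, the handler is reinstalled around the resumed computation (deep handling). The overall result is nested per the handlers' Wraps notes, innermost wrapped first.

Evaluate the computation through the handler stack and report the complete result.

Answer: [[9, (0, (0))], [9, (0, (0))], [9, (0, (0))]]

Evaluation trace:
choose[3, 6, 5] @ H2
  branch[0] choose=3:
    emit(9) @ H1 ⇒ out+=9
    tell(0) @ H0 ⇒ log+=0
    H0 returns (0, (0))
    H1 returns [9, (0, (0))]
    H2 returns [[9, (0, (0))]]
  branch[1] choose=6:
    emit(9) @ H1 ⇒ out+=9
    tell(0) @ H0 ⇒ log+=0
    H0 returns (0, (0))
    H1 returns [9, (0, (0))]
    H2 returns [[9, (0, (0))]]
  branch[2] choose=5:
    emit(9) @ H1 ⇒ out+=9
    tell(0) @ H0 ⇒ log+=0
    H0 returns (0, (0))
    H1 returns [9, (0, (0))]
    H2 returns [[9, (0, (0))]]
= [[9, (0, (0))], [9, (0, (0))], [9, (0, (0))]]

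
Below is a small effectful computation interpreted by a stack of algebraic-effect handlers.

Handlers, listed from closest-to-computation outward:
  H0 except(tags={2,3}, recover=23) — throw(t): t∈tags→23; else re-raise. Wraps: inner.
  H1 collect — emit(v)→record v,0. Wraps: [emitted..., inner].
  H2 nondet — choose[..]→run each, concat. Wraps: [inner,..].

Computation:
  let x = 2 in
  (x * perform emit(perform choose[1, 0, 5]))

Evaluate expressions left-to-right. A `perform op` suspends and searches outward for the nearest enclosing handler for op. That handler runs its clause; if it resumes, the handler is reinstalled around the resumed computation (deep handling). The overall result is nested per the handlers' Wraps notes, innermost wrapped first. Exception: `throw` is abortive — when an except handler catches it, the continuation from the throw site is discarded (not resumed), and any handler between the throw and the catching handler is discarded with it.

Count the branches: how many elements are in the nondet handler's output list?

Answer: 3

Step-by-step:
choose[1, 0, 5] @ H2
  branch[0] choose=1:
    emit(1) @ H1 ⇒ out+=1
    H0 returns 0
    H1 returns [1, 0]
    H2 returns [[1, 0]]
  branch[1] choose=0:
    emit(0) @ H1 ⇒ out+=0
    H0 returns 0
    H1 returns [0, 0]
    H2 returns [[0, 0]]
  branch[2] choose=5:
    emit(5) @ H1 ⇒ out+=5
    H0 returns 0
    H1 returns [5, 0]
    H2 returns [[5, 0]]
= [[1, 0], [0, 0], [5, 0]]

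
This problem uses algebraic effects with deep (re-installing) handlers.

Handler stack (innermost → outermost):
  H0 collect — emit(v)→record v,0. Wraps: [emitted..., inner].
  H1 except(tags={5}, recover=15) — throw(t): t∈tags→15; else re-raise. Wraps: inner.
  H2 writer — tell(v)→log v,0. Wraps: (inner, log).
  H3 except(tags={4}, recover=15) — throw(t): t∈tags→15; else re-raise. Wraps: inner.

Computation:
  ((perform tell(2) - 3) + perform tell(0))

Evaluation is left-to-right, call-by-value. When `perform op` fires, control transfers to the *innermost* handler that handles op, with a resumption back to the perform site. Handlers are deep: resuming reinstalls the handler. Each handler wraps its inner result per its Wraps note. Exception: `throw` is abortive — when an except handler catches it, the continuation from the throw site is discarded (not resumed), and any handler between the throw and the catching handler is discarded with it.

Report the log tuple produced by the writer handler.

Evaluation trace:
tell(2) @ H2 ⇒ log+=2
tell(0) @ H2 ⇒ log+=0
H0 returns [-3]
H1 returns [-3]
H2 returns ([-3], (2, 0))
H3 returns ([-3], (2, 0))
= ([-3], (2, 0))

Answer: (2, 0)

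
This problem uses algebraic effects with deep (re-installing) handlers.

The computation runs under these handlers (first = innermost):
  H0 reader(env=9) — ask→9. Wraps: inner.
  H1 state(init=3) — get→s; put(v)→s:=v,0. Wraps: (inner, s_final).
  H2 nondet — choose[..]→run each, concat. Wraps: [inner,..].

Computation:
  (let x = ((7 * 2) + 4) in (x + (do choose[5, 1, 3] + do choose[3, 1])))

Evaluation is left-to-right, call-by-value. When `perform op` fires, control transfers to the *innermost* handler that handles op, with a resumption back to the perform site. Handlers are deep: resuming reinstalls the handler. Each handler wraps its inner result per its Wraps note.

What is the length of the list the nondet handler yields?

Answer: 6

Working:
choose[5, 1, 3] @ H2
  branch[0] choose=5:
    choose[3, 1] @ H2
      branch[0] choose=3:
        H0 returns 26
        H1 returns (26, 3)
        H2 returns [(26, 3)]
      branch[1] choose=1:
        H0 returns 24
        H1 returns (24, 3)
        H2 returns [(24, 3)]
  branch[1] choose=1:
    choose[3, 1] @ H2
      branch[0] choose=3:
        H0 returns 22
        H1 returns (22, 3)
        H2 returns [(22, 3)]
      branch[1] choose=1:
        H0 returns 20
        H1 returns (20, 3)
        H2 returns [(20, 3)]
  branch[2] choose=3:
    choose[3, 1] @ H2
      branch[0] choose=3:
        H0 returns 24
        H1 returns (24, 3)
        H2 returns [(24, 3)]
      branch[1] choose=1:
        H0 returns 22
        H1 returns (22, 3)
        H2 returns [(22, 3)]
= [(26, 3), (24, 3), (22, 3), (20, 3), (24, 3), (22, 3)]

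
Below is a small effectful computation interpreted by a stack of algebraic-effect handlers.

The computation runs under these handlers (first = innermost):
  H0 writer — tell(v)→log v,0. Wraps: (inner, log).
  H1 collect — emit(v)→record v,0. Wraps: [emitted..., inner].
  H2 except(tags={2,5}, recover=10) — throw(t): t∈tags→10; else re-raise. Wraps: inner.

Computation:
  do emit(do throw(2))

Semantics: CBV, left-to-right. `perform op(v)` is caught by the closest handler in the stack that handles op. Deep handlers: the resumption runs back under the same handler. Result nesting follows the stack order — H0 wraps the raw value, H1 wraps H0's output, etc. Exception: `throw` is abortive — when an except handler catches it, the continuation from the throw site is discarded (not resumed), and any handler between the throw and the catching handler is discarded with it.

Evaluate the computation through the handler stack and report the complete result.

Answer: 10

Evaluation trace:
throw(2) @ H2 caught ⇒ 10
= 10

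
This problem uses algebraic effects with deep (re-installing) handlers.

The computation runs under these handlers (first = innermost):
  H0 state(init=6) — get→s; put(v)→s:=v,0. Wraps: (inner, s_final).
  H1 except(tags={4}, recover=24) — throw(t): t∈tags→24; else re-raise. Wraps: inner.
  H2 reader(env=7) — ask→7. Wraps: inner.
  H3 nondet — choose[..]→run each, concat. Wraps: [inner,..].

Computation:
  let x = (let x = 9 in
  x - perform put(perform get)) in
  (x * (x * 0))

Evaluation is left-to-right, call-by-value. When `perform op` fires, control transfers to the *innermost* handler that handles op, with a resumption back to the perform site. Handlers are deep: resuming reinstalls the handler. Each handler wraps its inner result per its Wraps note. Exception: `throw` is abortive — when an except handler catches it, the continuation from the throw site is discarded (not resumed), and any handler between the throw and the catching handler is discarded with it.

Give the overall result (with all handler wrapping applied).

Step-by-step:
get @ H0 ⇒ 6
put(6) @ H0 ⇒ s:=6
H0 returns (0, 6)
H1 returns (0, 6)
H2 returns (0, 6)
H3 returns [(0, 6)]
= [(0, 6)]

Answer: [(0, 6)]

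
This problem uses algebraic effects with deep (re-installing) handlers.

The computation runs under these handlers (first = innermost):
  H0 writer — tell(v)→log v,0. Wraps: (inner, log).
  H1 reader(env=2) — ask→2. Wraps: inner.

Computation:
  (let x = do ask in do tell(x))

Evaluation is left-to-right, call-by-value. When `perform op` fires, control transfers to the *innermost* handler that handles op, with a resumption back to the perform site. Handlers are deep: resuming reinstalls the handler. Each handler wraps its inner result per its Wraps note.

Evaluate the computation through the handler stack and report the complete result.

Working:
ask @ H1 ⇒ 2
tell(2) @ H0 ⇒ log+=2
H0 returns (0, (2))
H1 returns (0, (2))
= (0, (2))

Answer: (0, (2))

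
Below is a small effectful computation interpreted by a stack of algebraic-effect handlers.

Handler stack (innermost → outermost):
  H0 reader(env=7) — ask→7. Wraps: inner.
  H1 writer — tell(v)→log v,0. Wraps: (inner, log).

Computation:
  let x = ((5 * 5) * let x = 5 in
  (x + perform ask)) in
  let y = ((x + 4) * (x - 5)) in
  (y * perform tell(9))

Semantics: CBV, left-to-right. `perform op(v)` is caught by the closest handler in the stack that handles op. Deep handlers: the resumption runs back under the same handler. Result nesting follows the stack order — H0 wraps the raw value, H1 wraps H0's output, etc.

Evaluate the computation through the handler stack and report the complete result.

Working:
ask @ H0 ⇒ 7
tell(9) @ H1 ⇒ log+=9
H0 returns 0
H1 returns (0, (9))
= (0, (9))

Answer: (0, (9))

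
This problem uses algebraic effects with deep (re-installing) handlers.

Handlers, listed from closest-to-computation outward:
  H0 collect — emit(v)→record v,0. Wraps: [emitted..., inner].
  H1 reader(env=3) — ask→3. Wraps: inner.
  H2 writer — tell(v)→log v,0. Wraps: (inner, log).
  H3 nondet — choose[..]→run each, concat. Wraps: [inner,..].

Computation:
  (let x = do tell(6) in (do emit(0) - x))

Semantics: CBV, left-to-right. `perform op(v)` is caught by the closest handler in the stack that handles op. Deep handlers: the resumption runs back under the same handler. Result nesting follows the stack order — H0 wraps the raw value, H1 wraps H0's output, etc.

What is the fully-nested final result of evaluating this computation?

Answer: [([0, 0], (6))]

Evaluation trace:
tell(6) @ H2 ⇒ log+=6
emit(0) @ H0 ⇒ out+=0
H0 returns [0, 0]
H1 returns [0, 0]
H2 returns ([0, 0], (6))
H3 returns [([0, 0], (6))]
= [([0, 0], (6))]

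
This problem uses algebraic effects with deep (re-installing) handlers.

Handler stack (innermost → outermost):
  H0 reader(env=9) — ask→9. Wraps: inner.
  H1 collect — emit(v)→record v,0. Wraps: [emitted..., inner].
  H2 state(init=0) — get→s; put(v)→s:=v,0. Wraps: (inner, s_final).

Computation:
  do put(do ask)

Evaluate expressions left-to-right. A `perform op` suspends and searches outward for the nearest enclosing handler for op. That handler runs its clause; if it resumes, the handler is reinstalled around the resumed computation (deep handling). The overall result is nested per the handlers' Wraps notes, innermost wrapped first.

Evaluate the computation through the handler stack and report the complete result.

Evaluation trace:
ask @ H0 ⇒ 9
put(9) @ H2 ⇒ s:=9
H0 returns 0
H1 returns [0]
H2 returns ([0], 9)
= ([0], 9)

Answer: ([0], 9)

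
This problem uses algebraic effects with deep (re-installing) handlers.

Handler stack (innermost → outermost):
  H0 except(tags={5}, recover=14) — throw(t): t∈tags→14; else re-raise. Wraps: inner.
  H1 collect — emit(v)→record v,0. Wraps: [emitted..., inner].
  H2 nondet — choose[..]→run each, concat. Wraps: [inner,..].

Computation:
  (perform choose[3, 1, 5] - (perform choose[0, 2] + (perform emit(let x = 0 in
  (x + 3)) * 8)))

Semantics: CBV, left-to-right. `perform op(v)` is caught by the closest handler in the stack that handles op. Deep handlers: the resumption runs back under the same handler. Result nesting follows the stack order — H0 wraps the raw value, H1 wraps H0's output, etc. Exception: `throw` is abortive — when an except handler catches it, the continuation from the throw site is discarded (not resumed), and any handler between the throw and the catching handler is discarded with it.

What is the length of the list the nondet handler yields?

Answer: 6

Working:
choose[3, 1, 5] @ H2
  branch[0] choose=3:
    choose[0, 2] @ H2
      branch[0] choose=0:
        emit(3) @ H1 ⇒ out+=3
        H0 returns 3
        H1 returns [3, 3]
        H2 returns [[3, 3]]
      branch[1] choose=2:
        emit(3) @ H1 ⇒ out+=3
        H0 returns 1
        H1 returns [3, 1]
        H2 returns [[3, 1]]
  branch[1] choose=1:
    choose[0, 2] @ H2
      branch[0] choose=0:
        emit(3) @ H1 ⇒ out+=3
        H0 returns 1
        H1 returns [3, 1]
        H2 returns [[3, 1]]
      branch[1] choose=2:
        emit(3) @ H1 ⇒ out+=3
        H0 returns -1
        H1 returns [3, -1]
        H2 returns [[3, -1]]
  branch[2] choose=5:
    choose[0, 2] @ H2
      branch[0] choose=0:
        emit(3) @ H1 ⇒ out+=3
        H0 returns 5
        H1 returns [3, 5]
        H2 returns [[3, 5]]
      branch[1] choose=2:
        emit(3) @ H1 ⇒ out+=3
        H0 returns 3
        H1 returns [3, 3]
        H2 returns [[3, 3]]
= [[3, 3], [3, 1], [3, 1], [3, -1], [3, 5], [3, 3]]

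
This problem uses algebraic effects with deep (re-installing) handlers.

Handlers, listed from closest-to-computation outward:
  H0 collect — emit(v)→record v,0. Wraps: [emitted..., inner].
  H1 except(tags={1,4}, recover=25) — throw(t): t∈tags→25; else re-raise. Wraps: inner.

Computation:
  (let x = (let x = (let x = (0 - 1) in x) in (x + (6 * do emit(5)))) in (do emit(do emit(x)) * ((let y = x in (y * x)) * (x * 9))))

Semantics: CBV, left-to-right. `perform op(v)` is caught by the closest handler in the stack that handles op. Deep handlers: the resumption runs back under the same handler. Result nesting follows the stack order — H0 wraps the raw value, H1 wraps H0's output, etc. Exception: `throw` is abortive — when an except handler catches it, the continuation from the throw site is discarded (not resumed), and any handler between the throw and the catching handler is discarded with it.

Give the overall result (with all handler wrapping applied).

Answer: [5, -1, 0, 0]

Step-by-step:
emit(5) @ H0 ⇒ out+=5
emit(-1) @ H0 ⇒ out+=-1
emit(0) @ H0 ⇒ out+=0
H0 returns [5, -1, 0, 0]
H1 returns [5, -1, 0, 0]
= [5, -1, 0, 0]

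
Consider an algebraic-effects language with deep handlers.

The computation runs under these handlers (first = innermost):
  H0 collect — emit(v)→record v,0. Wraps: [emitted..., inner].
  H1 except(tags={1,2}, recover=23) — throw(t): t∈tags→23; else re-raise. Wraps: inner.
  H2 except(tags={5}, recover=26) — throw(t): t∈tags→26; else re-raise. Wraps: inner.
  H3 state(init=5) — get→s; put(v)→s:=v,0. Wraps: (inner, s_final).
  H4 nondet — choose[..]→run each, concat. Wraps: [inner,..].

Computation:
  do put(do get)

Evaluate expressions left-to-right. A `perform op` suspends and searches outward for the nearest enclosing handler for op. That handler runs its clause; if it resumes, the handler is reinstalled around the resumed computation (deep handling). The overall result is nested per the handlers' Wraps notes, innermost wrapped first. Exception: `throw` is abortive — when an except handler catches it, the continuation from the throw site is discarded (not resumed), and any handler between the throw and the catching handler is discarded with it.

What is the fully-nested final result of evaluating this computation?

Answer: [([0], 5)]

Working:
get @ H3 ⇒ 5
put(5) @ H3 ⇒ s:=5
H0 returns [0]
H1 returns [0]
H2 returns [0]
H3 returns ([0], 5)
H4 returns [([0], 5)]
= [([0], 5)]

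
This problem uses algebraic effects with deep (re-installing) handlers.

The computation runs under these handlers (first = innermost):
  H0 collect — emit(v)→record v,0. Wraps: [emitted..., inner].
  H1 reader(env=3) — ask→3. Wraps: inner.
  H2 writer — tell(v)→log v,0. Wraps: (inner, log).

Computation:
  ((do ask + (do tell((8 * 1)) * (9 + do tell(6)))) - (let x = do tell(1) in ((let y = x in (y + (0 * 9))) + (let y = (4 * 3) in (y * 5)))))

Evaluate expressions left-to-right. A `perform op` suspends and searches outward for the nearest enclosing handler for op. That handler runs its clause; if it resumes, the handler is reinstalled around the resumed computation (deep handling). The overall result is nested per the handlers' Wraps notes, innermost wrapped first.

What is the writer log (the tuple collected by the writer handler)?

Answer: (8, 6, 1)

Working:
ask @ H1 ⇒ 3
tell(8) @ H2 ⇒ log+=8
tell(6) @ H2 ⇒ log+=6
tell(1) @ H2 ⇒ log+=1
H0 returns [-57]
H1 returns [-57]
H2 returns ([-57], (8, 6, 1))
= ([-57], (8, 6, 1))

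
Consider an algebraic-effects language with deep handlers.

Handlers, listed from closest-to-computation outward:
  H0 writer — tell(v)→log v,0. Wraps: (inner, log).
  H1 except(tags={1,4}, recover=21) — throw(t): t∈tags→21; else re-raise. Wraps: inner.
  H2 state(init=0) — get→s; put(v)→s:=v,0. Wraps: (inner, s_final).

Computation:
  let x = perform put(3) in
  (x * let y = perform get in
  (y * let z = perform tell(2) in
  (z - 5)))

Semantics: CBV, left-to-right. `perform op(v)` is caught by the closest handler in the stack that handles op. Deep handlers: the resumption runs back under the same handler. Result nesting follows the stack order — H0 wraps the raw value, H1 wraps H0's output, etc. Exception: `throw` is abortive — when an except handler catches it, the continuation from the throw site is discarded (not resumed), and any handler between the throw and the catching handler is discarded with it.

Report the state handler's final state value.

Answer: 3

Step-by-step:
put(3) @ H2 ⇒ s:=3
get @ H2 ⇒ 3
tell(2) @ H0 ⇒ log+=2
H0 returns (0, (2))
H1 returns (0, (2))
H2 returns ((0, (2)), 3)
= ((0, (2)), 3)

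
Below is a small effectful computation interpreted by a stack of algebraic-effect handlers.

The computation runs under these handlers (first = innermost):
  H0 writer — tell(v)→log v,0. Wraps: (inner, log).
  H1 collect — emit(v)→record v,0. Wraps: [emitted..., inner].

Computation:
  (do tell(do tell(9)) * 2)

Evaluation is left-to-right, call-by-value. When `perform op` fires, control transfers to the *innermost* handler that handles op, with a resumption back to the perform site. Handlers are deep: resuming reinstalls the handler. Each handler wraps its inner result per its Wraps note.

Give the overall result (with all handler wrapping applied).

Step-by-step:
tell(9) @ H0 ⇒ log+=9
tell(0) @ H0 ⇒ log+=0
H0 returns (0, (9, 0))
H1 returns [(0, (9, 0))]
= [(0, (9, 0))]

Answer: [(0, (9, 0))]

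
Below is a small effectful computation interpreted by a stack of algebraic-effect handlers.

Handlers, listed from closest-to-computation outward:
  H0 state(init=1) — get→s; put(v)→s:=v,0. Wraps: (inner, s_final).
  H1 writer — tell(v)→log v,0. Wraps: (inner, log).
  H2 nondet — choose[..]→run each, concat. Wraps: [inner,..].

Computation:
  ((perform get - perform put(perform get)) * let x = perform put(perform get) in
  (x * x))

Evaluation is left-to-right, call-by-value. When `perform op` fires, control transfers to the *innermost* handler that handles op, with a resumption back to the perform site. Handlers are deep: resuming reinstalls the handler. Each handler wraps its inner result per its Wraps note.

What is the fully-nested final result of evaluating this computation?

Step-by-step:
get @ H0 ⇒ 1
get @ H0 ⇒ 1
put(1) @ H0 ⇒ s:=1
get @ H0 ⇒ 1
put(1) @ H0 ⇒ s:=1
H0 returns (0, 1)
H1 returns ((0, 1), ())
H2 returns [((0, 1), ())]
= [((0, 1), ())]

Answer: [((0, 1), ())]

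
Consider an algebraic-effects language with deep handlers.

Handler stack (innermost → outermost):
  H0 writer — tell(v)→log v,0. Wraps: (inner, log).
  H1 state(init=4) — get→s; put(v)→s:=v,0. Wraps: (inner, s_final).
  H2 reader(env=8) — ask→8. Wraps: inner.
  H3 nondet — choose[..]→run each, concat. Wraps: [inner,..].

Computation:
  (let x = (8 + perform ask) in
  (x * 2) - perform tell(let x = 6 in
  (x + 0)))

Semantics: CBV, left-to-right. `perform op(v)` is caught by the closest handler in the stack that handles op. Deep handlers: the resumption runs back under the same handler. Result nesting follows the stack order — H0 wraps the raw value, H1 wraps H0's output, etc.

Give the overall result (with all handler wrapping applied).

Working:
ask @ H2 ⇒ 8
tell(6) @ H0 ⇒ log+=6
H0 returns (32, (6))
H1 returns ((32, (6)), 4)
H2 returns ((32, (6)), 4)
H3 returns [((32, (6)), 4)]
= [((32, (6)), 4)]

Answer: [((32, (6)), 4)]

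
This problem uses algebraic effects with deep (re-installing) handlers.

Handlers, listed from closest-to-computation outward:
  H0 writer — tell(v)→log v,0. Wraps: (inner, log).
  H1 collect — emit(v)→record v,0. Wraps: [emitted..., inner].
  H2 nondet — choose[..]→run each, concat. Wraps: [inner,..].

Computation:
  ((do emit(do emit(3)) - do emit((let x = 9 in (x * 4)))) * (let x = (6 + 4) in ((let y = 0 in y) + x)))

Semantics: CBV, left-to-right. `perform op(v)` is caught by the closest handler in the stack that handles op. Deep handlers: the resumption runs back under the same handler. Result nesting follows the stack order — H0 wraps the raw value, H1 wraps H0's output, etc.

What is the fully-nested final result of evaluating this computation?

Evaluation trace:
emit(3) @ H1 ⇒ out+=3
emit(0) @ H1 ⇒ out+=0
emit(36) @ H1 ⇒ out+=36
H0 returns (0, ())
H1 returns [3, 0, 36, (0, ())]
H2 returns [[3, 0, 36, (0, ())]]
= [[3, 0, 36, (0, ())]]

Answer: [[3, 0, 36, (0, ())]]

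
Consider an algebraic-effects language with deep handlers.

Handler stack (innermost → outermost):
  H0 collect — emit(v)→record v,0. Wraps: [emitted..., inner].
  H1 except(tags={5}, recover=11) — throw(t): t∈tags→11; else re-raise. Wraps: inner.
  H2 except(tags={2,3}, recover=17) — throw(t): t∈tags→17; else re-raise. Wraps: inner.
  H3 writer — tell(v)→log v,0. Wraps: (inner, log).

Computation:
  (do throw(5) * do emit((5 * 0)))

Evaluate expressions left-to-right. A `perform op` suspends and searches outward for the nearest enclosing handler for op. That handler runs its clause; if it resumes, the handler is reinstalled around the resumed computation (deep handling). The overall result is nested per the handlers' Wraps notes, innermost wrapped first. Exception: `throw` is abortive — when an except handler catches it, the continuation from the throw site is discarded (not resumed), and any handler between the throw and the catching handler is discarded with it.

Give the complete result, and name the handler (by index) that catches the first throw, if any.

Answer: (11, ()) ; first throw caught by: H1

Step-by-step:
throw(5) @ H1 caught ⇒ 11
H2 returns 11
H3 returns (11, ())
= (11, ())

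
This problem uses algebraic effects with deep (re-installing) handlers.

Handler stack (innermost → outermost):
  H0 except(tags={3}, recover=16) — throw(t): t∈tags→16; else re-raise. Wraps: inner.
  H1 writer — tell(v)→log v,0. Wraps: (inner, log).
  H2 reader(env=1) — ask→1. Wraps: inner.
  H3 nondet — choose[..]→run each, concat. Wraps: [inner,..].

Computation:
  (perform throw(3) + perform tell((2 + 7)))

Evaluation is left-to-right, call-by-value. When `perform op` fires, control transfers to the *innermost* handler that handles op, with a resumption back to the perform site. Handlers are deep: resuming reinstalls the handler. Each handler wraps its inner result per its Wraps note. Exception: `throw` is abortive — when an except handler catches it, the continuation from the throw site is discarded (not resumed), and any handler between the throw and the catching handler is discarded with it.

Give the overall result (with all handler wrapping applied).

Evaluation trace:
throw(3) @ H0 caught ⇒ 16
H1 returns (16, ())
H2 returns (16, ())
H3 returns [(16, ())]
= [(16, ())]

Answer: [(16, ())]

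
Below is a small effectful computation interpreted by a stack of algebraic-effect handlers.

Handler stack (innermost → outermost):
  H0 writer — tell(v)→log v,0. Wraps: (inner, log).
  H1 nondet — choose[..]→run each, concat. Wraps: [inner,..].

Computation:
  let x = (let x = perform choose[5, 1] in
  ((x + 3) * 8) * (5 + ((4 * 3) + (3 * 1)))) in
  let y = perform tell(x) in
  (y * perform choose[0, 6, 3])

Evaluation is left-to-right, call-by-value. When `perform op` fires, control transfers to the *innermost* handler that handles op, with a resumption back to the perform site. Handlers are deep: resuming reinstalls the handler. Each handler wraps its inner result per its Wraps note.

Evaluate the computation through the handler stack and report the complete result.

Evaluation trace:
choose[5, 1] @ H1
  branch[0] choose=5:
    tell(1280) @ H0 ⇒ log+=1280
    choose[0, 6, 3] @ H1
      branch[0] choose=0:
        H0 returns (0, (1280))
        H1 returns [(0, (1280))]
      branch[1] choose=6:
        H0 returns (0, (1280))
        H1 returns [(0, (1280))]
      branch[2] choose=3:
        H0 returns (0, (1280))
        H1 returns [(0, (1280))]
  branch[1] choose=1:
    tell(640) @ H0 ⇒ log+=640
    choose[0, 6, 3] @ H1
      branch[0] choose=0:
        H0 returns (0, (640))
        H1 returns [(0, (640))]
      branch[1] choose=6:
        H0 returns (0, (640))
        H1 returns [(0, (640))]
      branch[2] choose=3:
        H0 returns (0, (640))
        H1 returns [(0, (640))]
= [(0, (1280)), (0, (1280)), (0, (1280)), (0, (640)), (0, (640)), (0, (640))]

Answer: [(0, (1280)), (0, (1280)), (0, (1280)), (0, (640)), (0, (640)), (0, (640))]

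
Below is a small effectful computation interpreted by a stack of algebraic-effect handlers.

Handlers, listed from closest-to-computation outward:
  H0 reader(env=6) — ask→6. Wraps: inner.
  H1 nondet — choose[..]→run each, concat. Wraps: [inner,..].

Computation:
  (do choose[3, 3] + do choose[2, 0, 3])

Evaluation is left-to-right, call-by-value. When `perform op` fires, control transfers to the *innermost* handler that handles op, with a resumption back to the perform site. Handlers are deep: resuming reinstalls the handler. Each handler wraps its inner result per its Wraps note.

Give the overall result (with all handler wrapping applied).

Working:
choose[3, 3] @ H1
  branch[0] choose=3:
    choose[2, 0, 3] @ H1
      branch[0] choose=2:
        H0 returns 5
        H1 returns [5]
      branch[1] choose=0:
        H0 returns 3
        H1 returns [3]
      branch[2] choose=3:
        H0 returns 6
        H1 returns [6]
  branch[1] choose=3:
    choose[2, 0, 3] @ H1
      branch[0] choose=2:
        H0 returns 5
        H1 returns [5]
      branch[1] choose=0:
        H0 returns 3
        H1 returns [3]
      branch[2] choose=3:
        H0 returns 6
        H1 returns [6]
= [5, 3, 6, 5, 3, 6]

Answer: [5, 3, 6, 5, 3, 6]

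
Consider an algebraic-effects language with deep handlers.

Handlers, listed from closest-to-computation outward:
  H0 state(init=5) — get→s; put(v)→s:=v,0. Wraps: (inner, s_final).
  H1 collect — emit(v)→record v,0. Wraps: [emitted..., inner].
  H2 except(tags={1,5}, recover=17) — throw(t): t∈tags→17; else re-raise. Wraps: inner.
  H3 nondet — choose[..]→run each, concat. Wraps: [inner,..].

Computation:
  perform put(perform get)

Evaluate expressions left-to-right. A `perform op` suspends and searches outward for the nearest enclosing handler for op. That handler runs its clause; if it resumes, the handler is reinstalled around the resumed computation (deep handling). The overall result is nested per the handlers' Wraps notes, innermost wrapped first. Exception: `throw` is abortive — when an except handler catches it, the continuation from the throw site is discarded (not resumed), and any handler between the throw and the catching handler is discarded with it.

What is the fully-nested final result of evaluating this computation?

Working:
get @ H0 ⇒ 5
put(5) @ H0 ⇒ s:=5
H0 returns (0, 5)
H1 returns [(0, 5)]
H2 returns [(0, 5)]
H3 returns [[(0, 5)]]
= [[(0, 5)]]

Answer: [[(0, 5)]]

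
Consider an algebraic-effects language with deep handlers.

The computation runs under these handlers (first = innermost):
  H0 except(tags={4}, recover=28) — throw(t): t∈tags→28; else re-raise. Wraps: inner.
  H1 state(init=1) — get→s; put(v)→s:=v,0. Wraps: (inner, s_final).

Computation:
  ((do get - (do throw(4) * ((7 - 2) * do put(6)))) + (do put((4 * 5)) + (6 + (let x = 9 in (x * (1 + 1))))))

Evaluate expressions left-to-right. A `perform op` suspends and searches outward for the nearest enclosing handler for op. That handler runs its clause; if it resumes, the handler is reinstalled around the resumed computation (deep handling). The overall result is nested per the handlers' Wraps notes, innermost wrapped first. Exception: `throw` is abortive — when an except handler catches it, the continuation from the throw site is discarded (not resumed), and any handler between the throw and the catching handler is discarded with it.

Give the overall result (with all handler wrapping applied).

Step-by-step:
get @ H1 ⇒ 1
throw(4) @ H0 caught ⇒ 28
H1 returns (28, 1)
= (28, 1)

Answer: (28, 1)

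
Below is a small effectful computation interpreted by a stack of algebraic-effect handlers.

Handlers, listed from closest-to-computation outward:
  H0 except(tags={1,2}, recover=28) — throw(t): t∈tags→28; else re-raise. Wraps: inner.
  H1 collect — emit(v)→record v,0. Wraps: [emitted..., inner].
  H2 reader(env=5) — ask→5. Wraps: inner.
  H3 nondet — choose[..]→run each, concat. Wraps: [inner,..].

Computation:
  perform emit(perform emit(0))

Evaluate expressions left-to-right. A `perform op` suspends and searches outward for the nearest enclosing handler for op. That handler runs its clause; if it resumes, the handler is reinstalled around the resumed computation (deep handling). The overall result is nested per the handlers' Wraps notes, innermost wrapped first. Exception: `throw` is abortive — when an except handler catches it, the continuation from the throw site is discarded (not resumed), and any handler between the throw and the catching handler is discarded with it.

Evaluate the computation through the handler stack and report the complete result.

Step-by-step:
emit(0) @ H1 ⇒ out+=0
emit(0) @ H1 ⇒ out+=0
H0 returns 0
H1 returns [0, 0, 0]
H2 returns [0, 0, 0]
H3 returns [[0, 0, 0]]
= [[0, 0, 0]]

Answer: [[0, 0, 0]]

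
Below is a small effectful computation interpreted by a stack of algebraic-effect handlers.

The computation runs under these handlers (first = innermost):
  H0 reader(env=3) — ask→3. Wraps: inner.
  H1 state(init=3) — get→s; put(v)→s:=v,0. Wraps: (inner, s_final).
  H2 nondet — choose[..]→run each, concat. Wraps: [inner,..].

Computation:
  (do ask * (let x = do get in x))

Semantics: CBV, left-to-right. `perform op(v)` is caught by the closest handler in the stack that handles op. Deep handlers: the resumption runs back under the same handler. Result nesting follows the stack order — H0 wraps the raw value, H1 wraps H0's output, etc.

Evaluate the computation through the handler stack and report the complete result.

Evaluation trace:
ask @ H0 ⇒ 3
get @ H1 ⇒ 3
H0 returns 9
H1 returns (9, 3)
H2 returns [(9, 3)]
= [(9, 3)]

Answer: [(9, 3)]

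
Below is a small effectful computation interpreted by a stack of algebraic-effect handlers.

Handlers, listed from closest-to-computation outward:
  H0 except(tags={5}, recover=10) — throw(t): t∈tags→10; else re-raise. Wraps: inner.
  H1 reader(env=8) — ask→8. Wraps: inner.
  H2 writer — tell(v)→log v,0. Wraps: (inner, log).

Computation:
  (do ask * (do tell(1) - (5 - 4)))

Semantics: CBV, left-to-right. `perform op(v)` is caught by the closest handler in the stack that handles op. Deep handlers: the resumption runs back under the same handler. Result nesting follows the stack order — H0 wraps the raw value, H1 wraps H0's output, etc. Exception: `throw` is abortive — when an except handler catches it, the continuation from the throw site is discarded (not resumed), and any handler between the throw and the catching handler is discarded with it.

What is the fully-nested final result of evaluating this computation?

Answer: (-8, (1))

Step-by-step:
ask @ H1 ⇒ 8
tell(1) @ H2 ⇒ log+=1
H0 returns -8
H1 returns -8
H2 returns (-8, (1))
= (-8, (1))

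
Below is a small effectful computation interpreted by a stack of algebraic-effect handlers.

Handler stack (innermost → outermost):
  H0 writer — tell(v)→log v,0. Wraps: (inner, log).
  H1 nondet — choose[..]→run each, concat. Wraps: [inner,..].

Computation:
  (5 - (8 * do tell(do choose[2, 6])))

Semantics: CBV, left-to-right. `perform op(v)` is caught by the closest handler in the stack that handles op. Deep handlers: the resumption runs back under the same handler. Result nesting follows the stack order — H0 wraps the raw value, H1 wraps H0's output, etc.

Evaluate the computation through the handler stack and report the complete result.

Step-by-step:
choose[2, 6] @ H1
  branch[0] choose=2:
    tell(2) @ H0 ⇒ log+=2
    H0 returns (5, (2))
    H1 returns [(5, (2))]
  branch[1] choose=6:
    tell(6) @ H0 ⇒ log+=6
    H0 returns (5, (6))
    H1 returns [(5, (6))]
= [(5, (2)), (5, (6))]

Answer: [(5, (2)), (5, (6))]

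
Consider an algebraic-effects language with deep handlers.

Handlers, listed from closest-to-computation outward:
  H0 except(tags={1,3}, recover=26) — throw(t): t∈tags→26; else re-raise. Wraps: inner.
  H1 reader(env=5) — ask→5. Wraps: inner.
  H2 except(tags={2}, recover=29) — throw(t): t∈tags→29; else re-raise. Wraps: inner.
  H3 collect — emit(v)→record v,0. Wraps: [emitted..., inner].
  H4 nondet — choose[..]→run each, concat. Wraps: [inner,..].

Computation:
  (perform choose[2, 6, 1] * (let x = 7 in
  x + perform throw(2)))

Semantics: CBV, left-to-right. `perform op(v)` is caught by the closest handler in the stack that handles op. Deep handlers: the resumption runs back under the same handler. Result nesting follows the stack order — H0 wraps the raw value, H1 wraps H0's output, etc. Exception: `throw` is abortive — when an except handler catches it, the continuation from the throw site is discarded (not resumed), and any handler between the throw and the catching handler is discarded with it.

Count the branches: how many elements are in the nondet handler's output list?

Answer: 3

Step-by-step:
choose[2, 6, 1] @ H4
  branch[0] choose=2:
    throw(2) @ H0 re-raised
    throw(2) @ H2 caught ⇒ 29
    H3 returns [29]
    H4 returns [[29]]
  branch[1] choose=6:
    throw(2) @ H0 re-raised
    throw(2) @ H2 caught ⇒ 29
    H3 returns [29]
    H4 returns [[29]]
  branch[2] choose=1:
    throw(2) @ H0 re-raised
    throw(2) @ H2 caught ⇒ 29
    H3 returns [29]
    H4 returns [[29]]
= [[29], [29], [29]]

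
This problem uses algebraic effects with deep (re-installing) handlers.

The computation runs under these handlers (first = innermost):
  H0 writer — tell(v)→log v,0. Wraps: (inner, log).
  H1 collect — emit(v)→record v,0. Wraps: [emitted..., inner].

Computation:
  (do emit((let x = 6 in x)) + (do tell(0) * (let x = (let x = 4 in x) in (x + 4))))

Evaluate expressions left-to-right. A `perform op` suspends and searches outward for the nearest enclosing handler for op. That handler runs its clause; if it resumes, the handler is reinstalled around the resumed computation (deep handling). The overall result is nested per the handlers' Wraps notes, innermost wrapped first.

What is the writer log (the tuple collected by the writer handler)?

Step-by-step:
emit(6) @ H1 ⇒ out+=6
tell(0) @ H0 ⇒ log+=0
H0 returns (0, (0))
H1 returns [6, (0, (0))]
= [6, (0, (0))]

Answer: (0)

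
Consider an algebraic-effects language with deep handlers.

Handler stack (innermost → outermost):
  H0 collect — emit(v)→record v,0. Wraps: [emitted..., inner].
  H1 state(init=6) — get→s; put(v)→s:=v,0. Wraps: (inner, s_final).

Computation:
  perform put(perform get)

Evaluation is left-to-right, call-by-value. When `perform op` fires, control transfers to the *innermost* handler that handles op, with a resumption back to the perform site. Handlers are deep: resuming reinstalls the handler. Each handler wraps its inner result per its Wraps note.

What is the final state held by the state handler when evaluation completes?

Working:
get @ H1 ⇒ 6
put(6) @ H1 ⇒ s:=6
H0 returns [0]
H1 returns ([0], 6)
= ([0], 6)

Answer: 6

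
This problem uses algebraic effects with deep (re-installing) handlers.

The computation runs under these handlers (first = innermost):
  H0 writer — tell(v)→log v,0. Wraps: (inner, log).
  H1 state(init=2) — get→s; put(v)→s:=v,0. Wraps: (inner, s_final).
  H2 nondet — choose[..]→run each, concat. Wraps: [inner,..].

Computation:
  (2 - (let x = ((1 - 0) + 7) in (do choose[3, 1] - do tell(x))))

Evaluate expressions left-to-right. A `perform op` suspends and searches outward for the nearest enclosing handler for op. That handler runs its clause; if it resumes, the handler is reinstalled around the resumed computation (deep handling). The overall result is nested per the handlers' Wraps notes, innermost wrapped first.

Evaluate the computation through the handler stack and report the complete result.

Answer: [((-1, (8)), 2), ((1, (8)), 2)]

Working:
choose[3, 1] @ H2
  branch[0] choose=3:
    tell(8) @ H0 ⇒ log+=8
    H0 returns (-1, (8))
    H1 returns ((-1, (8)), 2)
    H2 returns [((-1, (8)), 2)]
  branch[1] choose=1:
    tell(8) @ H0 ⇒ log+=8
    H0 returns (1, (8))
    H1 returns ((1, (8)), 2)
    H2 returns [((1, (8)), 2)]
= [((-1, (8)), 2), ((1, (8)), 2)]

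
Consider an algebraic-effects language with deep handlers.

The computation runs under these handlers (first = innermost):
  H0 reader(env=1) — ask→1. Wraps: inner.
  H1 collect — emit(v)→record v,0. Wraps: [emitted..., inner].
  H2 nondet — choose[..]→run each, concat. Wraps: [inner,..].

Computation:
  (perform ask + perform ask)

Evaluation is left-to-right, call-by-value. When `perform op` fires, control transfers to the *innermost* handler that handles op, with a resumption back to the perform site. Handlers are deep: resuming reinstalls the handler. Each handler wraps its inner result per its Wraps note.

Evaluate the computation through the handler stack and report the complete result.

Evaluation trace:
ask @ H0 ⇒ 1
ask @ H0 ⇒ 1
H0 returns 2
H1 returns [2]
H2 returns [[2]]
= [[2]]

Answer: [[2]]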